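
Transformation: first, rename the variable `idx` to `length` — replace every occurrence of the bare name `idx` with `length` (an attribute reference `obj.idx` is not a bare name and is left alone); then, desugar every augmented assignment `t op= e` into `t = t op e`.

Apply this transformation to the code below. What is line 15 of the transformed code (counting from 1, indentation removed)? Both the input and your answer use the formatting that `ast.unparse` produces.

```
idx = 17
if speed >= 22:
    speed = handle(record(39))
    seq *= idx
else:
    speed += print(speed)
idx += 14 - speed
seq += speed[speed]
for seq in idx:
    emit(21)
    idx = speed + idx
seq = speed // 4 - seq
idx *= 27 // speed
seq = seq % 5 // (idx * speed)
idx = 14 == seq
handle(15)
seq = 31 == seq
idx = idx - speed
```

length = 14 == seq

Transformed code:
length = 17
if speed >= 22:
    speed = handle(record(39))
    seq = seq * length
else:
    speed = speed + print(speed)
length = length + (14 - speed)
seq = seq + speed[speed]
for seq in length:
    emit(21)
    length = speed + length
seq = speed // 4 - seq
length = length * (27 // speed)
seq = seq % 5 // (length * speed)
length = 14 == seq
handle(15)
seq = 31 == seq
length = length - speed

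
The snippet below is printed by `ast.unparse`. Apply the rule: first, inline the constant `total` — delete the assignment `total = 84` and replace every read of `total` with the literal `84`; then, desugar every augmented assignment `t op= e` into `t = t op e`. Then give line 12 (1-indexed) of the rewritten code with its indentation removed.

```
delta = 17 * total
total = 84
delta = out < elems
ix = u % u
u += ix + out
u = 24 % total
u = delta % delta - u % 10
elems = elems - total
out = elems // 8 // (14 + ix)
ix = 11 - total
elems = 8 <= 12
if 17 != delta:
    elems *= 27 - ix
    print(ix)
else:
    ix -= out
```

elems = elems * (27 - ix)

Transformed code:
delta = 17 * 84
delta = out < elems
ix = u % u
u = u + (ix + out)
u = 24 % 84
u = delta % delta - u % 10
elems = elems - 84
out = elems // 8 // (14 + ix)
ix = 11 - 84
elems = 8 <= 12
if 17 != delta:
    elems = elems * (27 - ix)
    print(ix)
else:
    ix = ix - out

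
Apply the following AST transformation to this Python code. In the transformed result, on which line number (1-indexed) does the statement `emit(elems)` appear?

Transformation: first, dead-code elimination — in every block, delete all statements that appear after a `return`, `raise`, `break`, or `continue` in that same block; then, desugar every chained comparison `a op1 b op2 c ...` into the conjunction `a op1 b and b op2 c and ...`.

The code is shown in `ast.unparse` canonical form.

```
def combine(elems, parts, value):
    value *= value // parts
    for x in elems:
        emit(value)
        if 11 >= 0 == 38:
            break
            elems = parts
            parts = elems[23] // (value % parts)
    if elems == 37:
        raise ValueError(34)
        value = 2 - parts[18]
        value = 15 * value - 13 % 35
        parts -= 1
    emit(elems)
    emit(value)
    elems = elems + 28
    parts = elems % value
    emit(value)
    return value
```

Transformed code:
def combine(elems, parts, value):
    value *= value // parts
    for x in elems:
        emit(value)
        if 11 >= 0 and 0 == 38:
            break
    if elems == 37:
        raise ValueError(34)
    emit(elems)
    emit(value)
    elems = elems + 28
    parts = elems % value
    emit(value)
    return value

9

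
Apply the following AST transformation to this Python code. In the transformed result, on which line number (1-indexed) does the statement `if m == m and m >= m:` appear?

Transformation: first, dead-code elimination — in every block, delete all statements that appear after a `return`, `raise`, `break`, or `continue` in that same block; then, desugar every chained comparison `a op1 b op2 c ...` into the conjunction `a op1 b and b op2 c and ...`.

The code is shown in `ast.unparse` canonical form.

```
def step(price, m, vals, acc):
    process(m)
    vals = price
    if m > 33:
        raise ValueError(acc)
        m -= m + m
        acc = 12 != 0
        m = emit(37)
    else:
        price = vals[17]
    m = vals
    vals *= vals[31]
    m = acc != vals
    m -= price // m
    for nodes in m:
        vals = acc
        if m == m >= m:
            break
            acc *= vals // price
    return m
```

14

Transformed code:
def step(price, m, vals, acc):
    process(m)
    vals = price
    if m > 33:
        raise ValueError(acc)
    else:
        price = vals[17]
    m = vals
    vals *= vals[31]
    m = acc != vals
    m -= price // m
    for nodes in m:
        vals = acc
        if m == m and m >= m:
            break
    return m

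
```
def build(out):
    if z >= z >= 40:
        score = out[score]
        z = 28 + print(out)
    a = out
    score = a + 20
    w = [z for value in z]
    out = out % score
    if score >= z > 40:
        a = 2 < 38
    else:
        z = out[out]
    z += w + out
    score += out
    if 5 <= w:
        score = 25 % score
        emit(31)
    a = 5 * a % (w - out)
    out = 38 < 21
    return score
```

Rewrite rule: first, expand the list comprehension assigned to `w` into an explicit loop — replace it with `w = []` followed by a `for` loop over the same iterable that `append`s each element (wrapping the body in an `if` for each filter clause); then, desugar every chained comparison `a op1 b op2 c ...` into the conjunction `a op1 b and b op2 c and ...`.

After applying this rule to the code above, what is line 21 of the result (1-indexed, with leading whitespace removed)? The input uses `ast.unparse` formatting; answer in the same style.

Transformed code:
def build(out):
    if z >= z and z >= 40:
        score = out[score]
        z = 28 + print(out)
    a = out
    score = a + 20
    w = []
    for value in z:
        w.append(z)
    out = out % score
    if score >= z and z > 40:
        a = 2 < 38
    else:
        z = out[out]
    z += w + out
    score += out
    if 5 <= w:
        score = 25 % score
        emit(31)
    a = 5 * a % (w - out)
    out = 38 < 21
    return score

out = 38 < 21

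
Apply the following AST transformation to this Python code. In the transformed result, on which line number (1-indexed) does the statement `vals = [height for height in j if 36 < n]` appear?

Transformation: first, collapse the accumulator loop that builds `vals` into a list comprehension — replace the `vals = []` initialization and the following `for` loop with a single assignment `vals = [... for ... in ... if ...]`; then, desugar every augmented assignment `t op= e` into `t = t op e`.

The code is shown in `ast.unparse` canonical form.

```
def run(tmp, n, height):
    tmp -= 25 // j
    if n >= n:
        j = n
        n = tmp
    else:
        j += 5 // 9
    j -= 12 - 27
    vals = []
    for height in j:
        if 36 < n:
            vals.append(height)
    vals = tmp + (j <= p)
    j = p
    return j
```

9

Transformed code:
def run(tmp, n, height):
    tmp = tmp - 25 // j
    if n >= n:
        j = n
        n = tmp
    else:
        j = j + 5 // 9
    j = j - (12 - 27)
    vals = [height for height in j if 36 < n]
    vals = tmp + (j <= p)
    j = p
    return j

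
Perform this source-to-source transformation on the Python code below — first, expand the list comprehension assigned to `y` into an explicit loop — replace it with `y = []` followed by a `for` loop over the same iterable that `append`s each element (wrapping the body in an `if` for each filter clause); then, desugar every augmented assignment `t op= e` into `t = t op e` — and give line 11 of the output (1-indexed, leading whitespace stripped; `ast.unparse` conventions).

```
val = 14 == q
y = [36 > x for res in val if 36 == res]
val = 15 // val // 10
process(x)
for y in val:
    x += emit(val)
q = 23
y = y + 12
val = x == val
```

Transformed code:
val = 14 == q
y = []
for res in val:
    if 36 == res:
        y.append(36 > x)
val = 15 // val // 10
process(x)
for y in val:
    x = x + emit(val)
q = 23
y = y + 12
val = x == val

y = y + 12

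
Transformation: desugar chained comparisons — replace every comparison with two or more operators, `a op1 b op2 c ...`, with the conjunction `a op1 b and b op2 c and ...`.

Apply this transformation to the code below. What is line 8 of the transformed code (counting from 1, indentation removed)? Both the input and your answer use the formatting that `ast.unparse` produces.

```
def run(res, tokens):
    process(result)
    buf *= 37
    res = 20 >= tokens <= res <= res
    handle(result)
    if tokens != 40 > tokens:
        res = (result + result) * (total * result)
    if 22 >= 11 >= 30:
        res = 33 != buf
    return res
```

Transformed code:
def run(res, tokens):
    process(result)
    buf *= 37
    res = 20 >= tokens and tokens <= res and (res <= res)
    handle(result)
    if tokens != 40 and 40 > tokens:
        res = (result + result) * (total * result)
    if 22 >= 11 and 11 >= 30:
        res = 33 != buf
    return res

if 22 >= 11 and 11 >= 30:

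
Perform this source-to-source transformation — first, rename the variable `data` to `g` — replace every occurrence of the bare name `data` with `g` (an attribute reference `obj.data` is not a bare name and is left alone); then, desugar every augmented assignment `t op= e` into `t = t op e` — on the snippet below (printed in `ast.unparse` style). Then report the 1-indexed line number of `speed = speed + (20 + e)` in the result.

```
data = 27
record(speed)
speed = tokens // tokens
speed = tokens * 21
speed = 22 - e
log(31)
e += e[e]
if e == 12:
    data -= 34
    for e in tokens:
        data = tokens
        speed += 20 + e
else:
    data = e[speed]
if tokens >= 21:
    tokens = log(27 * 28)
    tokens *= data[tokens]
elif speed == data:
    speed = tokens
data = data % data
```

Transformed code:
g = 27
record(speed)
speed = tokens // tokens
speed = tokens * 21
speed = 22 - e
log(31)
e = e + e[e]
if e == 12:
    g = g - 34
    for e in tokens:
        g = tokens
        speed = speed + (20 + e)
else:
    g = e[speed]
if tokens >= 21:
    tokens = log(27 * 28)
    tokens = tokens * g[tokens]
elif speed == g:
    speed = tokens
g = g % g

12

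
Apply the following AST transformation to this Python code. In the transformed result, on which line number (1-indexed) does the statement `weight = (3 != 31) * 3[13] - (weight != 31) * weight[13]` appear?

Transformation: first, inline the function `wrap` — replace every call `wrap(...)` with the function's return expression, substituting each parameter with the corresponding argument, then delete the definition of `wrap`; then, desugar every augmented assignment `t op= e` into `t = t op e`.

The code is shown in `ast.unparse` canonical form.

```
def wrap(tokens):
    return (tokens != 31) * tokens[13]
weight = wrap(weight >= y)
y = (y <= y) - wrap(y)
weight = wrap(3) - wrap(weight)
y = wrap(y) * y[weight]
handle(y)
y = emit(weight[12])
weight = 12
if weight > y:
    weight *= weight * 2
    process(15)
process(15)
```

3

Transformed code:
weight = ((weight >= y) != 31) * (weight >= y)[13]
y = (y <= y) - (y != 31) * y[13]
weight = (3 != 31) * 3[13] - (weight != 31) * weight[13]
y = (y != 31) * y[13] * y[weight]
handle(y)
y = emit(weight[12])
weight = 12
if weight > y:
    weight = weight * (weight * 2)
    process(15)
process(15)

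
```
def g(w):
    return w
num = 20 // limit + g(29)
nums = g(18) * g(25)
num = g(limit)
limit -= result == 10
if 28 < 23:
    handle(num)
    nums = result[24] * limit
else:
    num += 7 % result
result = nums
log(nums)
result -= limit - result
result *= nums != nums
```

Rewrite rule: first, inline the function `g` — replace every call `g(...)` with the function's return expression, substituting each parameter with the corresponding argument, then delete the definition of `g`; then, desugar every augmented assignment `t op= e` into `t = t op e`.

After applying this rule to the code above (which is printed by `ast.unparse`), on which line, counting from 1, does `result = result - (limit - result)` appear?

12

Transformed code:
num = 20 // limit + 29
nums = 18 * 25
num = limit
limit = limit - (result == 10)
if 28 < 23:
    handle(num)
    nums = result[24] * limit
else:
    num = num + 7 % result
result = nums
log(nums)
result = result - (limit - result)
result = result * (nums != nums)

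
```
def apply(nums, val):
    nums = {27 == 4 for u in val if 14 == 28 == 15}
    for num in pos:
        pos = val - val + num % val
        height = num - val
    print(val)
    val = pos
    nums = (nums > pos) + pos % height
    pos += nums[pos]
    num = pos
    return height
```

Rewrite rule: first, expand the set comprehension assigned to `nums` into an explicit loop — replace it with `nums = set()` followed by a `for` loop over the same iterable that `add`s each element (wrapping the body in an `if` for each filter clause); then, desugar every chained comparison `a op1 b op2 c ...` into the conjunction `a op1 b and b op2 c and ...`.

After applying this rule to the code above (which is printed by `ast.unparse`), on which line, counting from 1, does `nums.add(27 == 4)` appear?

Transformed code:
def apply(nums, val):
    nums = set()
    for u in val:
        if 14 == 28 and 28 == 15:
            nums.add(27 == 4)
    for num in pos:
        pos = val - val + num % val
        height = num - val
    print(val)
    val = pos
    nums = (nums > pos) + pos % height
    pos += nums[pos]
    num = pos
    return height

5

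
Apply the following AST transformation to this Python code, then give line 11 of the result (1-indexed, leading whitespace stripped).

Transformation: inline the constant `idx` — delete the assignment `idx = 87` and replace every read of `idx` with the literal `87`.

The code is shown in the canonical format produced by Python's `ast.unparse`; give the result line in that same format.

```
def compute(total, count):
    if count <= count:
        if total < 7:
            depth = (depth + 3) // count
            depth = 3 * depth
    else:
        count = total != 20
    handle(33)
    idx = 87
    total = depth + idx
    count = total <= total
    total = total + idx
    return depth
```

total = total + 87

Transformed code:
def compute(total, count):
    if count <= count:
        if total < 7:
            depth = (depth + 3) // count
            depth = 3 * depth
    else:
        count = total != 20
    handle(33)
    total = depth + 87
    count = total <= total
    total = total + 87
    return depth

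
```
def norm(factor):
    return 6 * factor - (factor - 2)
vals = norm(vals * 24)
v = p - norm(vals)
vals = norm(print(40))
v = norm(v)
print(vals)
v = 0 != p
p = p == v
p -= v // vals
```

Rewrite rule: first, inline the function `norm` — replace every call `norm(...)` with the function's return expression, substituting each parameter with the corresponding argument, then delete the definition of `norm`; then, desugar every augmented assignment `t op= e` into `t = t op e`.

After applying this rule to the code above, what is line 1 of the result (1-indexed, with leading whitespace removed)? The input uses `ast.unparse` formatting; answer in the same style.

Transformed code:
vals = 6 * (vals * 24) - (vals * 24 - 2)
v = p - (6 * vals - (vals - 2))
vals = 6 * print(40) - (print(40) - 2)
v = 6 * v - (v - 2)
print(vals)
v = 0 != p
p = p == v
p = p - v // vals

vals = 6 * (vals * 24) - (vals * 24 - 2)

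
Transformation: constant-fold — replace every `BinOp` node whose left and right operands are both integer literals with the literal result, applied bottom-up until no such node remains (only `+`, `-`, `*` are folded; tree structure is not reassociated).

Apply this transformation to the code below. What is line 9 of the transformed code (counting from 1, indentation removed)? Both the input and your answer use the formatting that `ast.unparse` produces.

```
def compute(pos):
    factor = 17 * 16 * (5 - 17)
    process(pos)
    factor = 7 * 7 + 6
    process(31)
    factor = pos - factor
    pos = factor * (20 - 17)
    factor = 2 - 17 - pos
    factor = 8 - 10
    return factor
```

Transformed code:
def compute(pos):
    factor = -3264
    process(pos)
    factor = 55
    process(31)
    factor = pos - factor
    pos = factor * 3
    factor = -15 - pos
    factor = -2
    return factor

factor = -2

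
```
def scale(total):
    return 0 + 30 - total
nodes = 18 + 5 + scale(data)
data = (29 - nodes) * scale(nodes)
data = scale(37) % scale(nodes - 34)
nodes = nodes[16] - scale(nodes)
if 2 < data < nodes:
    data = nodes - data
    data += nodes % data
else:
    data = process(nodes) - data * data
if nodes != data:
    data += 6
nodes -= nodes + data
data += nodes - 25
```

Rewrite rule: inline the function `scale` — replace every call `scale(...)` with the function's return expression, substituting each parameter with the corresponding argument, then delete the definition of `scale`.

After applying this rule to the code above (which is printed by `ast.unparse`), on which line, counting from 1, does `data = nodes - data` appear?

Transformed code:
nodes = 18 + 5 + (0 + 30 - data)
data = (29 - nodes) * (0 + 30 - nodes)
data = (0 + 30 - 37) % (0 + 30 - (nodes - 34))
nodes = nodes[16] - (0 + 30 - nodes)
if 2 < data < nodes:
    data = nodes - data
    data += nodes % data
else:
    data = process(nodes) - data * data
if nodes != data:
    data += 6
nodes -= nodes + data
data += nodes - 25

6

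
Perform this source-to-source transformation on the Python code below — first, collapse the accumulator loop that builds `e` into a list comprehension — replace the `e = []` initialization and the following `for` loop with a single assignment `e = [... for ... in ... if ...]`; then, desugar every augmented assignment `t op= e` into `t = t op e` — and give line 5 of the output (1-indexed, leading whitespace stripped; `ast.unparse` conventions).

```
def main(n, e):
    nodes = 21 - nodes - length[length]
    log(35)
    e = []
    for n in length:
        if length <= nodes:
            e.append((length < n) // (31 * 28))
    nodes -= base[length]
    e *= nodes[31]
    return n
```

Transformed code:
def main(n, e):
    nodes = 21 - nodes - length[length]
    log(35)
    e = [(length < n) // (31 * 28) for n in length if length <= nodes]
    nodes = nodes - base[length]
    e = e * nodes[31]
    return n

nodes = nodes - base[length]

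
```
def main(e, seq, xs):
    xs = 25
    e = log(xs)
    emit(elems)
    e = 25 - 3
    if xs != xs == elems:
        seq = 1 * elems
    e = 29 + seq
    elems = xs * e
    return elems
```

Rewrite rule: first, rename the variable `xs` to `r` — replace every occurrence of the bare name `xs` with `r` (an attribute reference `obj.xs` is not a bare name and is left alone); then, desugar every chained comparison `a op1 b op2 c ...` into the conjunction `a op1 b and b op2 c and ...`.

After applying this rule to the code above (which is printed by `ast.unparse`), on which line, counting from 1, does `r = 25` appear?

Transformed code:
def main(e, seq, r):
    r = 25
    e = log(r)
    emit(elems)
    e = 25 - 3
    if r != r and r == elems:
        seq = 1 * elems
    e = 29 + seq
    elems = r * e
    return elems

2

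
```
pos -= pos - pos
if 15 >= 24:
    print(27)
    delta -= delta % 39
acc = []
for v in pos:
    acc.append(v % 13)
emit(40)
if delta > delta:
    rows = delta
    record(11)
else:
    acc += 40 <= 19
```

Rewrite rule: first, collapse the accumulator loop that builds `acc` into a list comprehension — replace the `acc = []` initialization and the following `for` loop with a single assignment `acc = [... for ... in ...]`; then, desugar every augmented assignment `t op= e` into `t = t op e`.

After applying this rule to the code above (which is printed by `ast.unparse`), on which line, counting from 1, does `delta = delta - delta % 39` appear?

4

Transformed code:
pos = pos - (pos - pos)
if 15 >= 24:
    print(27)
    delta = delta - delta % 39
acc = [v % 13 for v in pos]
emit(40)
if delta > delta:
    rows = delta
    record(11)
else:
    acc = acc + (40 <= 19)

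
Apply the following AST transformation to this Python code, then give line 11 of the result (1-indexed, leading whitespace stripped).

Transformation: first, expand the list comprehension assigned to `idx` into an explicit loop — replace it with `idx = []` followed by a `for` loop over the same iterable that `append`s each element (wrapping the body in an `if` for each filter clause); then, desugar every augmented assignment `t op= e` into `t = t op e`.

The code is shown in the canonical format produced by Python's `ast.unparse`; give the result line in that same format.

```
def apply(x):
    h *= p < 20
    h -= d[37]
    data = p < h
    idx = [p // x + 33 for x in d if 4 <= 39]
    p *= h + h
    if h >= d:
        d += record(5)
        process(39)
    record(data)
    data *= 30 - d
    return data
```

d = d + record(5)

Transformed code:
def apply(x):
    h = h * (p < 20)
    h = h - d[37]
    data = p < h
    idx = []
    for x in d:
        if 4 <= 39:
            idx.append(p // x + 33)
    p = p * (h + h)
    if h >= d:
        d = d + record(5)
        process(39)
    record(data)
    data = data * (30 - d)
    return data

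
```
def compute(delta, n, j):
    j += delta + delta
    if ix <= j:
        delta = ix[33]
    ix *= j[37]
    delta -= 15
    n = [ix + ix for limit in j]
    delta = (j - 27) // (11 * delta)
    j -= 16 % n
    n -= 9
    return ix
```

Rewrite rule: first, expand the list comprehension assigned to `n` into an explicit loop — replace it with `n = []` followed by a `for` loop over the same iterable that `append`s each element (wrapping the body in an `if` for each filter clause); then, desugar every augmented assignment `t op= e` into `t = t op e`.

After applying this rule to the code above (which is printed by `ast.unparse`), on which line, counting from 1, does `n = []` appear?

7

Transformed code:
def compute(delta, n, j):
    j = j + (delta + delta)
    if ix <= j:
        delta = ix[33]
    ix = ix * j[37]
    delta = delta - 15
    n = []
    for limit in j:
        n.append(ix + ix)
    delta = (j - 27) // (11 * delta)
    j = j - 16 % n
    n = n - 9
    return ix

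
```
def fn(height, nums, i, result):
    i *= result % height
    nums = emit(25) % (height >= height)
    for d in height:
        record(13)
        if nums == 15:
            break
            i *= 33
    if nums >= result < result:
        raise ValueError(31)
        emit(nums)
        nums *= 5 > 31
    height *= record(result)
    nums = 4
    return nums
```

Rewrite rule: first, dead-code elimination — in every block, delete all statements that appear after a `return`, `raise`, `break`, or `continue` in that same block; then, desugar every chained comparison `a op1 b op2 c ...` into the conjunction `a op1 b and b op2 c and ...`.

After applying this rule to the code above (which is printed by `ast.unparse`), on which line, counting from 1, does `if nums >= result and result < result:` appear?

Transformed code:
def fn(height, nums, i, result):
    i *= result % height
    nums = emit(25) % (height >= height)
    for d in height:
        record(13)
        if nums == 15:
            break
    if nums >= result and result < result:
        raise ValueError(31)
    height *= record(result)
    nums = 4
    return nums

8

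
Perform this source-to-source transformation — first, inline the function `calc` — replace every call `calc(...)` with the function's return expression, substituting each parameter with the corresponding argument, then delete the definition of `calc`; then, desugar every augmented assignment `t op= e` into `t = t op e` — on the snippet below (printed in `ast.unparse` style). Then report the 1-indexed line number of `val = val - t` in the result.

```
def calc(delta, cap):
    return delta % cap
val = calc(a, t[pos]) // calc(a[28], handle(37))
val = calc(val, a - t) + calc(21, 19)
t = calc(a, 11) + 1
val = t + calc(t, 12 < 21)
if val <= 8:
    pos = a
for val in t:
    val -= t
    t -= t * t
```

Transformed code:
val = a % t[pos] // (a[28] % handle(37))
val = val % (a - t) + 21 % 19
t = a % 11 + 1
val = t + t % (12 < 21)
if val <= 8:
    pos = a
for val in t:
    val = val - t
    t = t - t * t

8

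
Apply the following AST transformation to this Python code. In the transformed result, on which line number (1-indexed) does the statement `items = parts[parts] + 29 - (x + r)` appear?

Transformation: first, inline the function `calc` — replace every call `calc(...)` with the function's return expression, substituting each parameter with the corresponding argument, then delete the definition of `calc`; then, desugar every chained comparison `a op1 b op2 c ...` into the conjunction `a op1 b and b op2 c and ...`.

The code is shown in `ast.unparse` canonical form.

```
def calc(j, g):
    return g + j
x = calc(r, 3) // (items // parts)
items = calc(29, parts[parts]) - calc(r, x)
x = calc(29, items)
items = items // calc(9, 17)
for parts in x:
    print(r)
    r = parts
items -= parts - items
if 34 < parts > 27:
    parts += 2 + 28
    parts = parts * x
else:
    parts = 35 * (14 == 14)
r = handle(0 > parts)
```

2

Transformed code:
x = (3 + r) // (items // parts)
items = parts[parts] + 29 - (x + r)
x = items + 29
items = items // (17 + 9)
for parts in x:
    print(r)
    r = parts
items -= parts - items
if 34 < parts and parts > 27:
    parts += 2 + 28
    parts = parts * x
else:
    parts = 35 * (14 == 14)
r = handle(0 > parts)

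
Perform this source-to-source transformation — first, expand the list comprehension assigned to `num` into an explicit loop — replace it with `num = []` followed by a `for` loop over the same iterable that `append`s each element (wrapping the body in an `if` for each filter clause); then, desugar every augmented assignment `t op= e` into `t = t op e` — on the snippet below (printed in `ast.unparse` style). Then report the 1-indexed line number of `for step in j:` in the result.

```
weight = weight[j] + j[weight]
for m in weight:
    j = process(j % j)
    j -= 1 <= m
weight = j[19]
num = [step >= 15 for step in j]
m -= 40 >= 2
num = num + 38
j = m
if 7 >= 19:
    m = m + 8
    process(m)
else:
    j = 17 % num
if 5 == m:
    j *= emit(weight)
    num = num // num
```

7

Transformed code:
weight = weight[j] + j[weight]
for m in weight:
    j = process(j % j)
    j = j - (1 <= m)
weight = j[19]
num = []
for step in j:
    num.append(step >= 15)
m = m - (40 >= 2)
num = num + 38
j = m
if 7 >= 19:
    m = m + 8
    process(m)
else:
    j = 17 % num
if 5 == m:
    j = j * emit(weight)
    num = num // num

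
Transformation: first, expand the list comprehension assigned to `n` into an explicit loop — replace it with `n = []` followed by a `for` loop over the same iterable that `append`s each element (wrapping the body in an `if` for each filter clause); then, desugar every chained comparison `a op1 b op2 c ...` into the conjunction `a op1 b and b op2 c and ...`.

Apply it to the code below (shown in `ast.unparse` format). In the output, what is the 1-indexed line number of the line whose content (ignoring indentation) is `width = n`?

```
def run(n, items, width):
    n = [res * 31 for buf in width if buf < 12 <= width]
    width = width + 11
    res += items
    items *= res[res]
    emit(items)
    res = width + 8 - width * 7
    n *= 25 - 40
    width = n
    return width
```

Transformed code:
def run(n, items, width):
    n = []
    for buf in width:
        if buf < 12 and 12 <= width:
            n.append(res * 31)
    width = width + 11
    res += items
    items *= res[res]
    emit(items)
    res = width + 8 - width * 7
    n *= 25 - 40
    width = n
    return width

12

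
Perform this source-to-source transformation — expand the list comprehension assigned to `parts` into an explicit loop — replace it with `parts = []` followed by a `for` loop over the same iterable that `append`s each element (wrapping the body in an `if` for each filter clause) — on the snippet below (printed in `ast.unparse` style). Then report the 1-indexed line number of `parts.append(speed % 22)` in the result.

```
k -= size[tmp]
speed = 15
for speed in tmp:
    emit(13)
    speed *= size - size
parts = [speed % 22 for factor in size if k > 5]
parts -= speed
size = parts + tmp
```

Transformed code:
k -= size[tmp]
speed = 15
for speed in tmp:
    emit(13)
    speed *= size - size
parts = []
for factor in size:
    if k > 5:
        parts.append(speed % 22)
parts -= speed
size = parts + tmp

9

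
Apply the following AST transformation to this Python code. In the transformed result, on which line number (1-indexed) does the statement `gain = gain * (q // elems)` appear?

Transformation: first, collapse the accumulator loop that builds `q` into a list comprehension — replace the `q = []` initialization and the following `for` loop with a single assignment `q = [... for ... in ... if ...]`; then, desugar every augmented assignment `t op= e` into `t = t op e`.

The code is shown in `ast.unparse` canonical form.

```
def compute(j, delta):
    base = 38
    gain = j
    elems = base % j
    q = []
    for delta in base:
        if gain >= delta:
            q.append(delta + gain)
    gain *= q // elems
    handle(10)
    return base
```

Transformed code:
def compute(j, delta):
    base = 38
    gain = j
    elems = base % j
    q = [delta + gain for delta in base if gain >= delta]
    gain = gain * (q // elems)
    handle(10)
    return base

6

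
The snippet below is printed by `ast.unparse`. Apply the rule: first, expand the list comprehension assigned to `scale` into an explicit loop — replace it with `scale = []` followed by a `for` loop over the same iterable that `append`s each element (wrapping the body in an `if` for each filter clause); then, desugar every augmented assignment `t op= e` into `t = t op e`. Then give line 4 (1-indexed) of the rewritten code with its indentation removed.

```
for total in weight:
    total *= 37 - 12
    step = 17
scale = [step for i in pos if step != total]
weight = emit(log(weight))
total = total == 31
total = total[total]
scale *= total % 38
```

scale = []

Transformed code:
for total in weight:
    total = total * (37 - 12)
    step = 17
scale = []
for i in pos:
    if step != total:
        scale.append(step)
weight = emit(log(weight))
total = total == 31
total = total[total]
scale = scale * (total % 38)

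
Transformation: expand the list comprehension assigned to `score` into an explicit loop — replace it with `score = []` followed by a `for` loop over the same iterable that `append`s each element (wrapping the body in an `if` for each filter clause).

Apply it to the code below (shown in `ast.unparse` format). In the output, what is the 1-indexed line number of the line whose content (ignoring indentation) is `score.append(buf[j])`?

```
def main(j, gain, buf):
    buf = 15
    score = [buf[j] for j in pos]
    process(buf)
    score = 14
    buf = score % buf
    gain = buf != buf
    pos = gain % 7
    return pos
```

5

Transformed code:
def main(j, gain, buf):
    buf = 15
    score = []
    for j in pos:
        score.append(buf[j])
    process(buf)
    score = 14
    buf = score % buf
    gain = buf != buf
    pos = gain % 7
    return pos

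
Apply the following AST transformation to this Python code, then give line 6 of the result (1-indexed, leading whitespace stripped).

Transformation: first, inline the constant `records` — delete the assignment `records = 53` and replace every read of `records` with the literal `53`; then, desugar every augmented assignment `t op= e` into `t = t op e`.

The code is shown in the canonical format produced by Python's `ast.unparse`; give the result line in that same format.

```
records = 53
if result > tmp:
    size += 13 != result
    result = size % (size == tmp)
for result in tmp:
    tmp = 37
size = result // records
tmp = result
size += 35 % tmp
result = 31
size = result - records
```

Transformed code:
if result > tmp:
    size = size + (13 != result)
    result = size % (size == tmp)
for result in tmp:
    tmp = 37
size = result // 53
tmp = result
size = size + 35 % tmp
result = 31
size = result - 53

size = result // 53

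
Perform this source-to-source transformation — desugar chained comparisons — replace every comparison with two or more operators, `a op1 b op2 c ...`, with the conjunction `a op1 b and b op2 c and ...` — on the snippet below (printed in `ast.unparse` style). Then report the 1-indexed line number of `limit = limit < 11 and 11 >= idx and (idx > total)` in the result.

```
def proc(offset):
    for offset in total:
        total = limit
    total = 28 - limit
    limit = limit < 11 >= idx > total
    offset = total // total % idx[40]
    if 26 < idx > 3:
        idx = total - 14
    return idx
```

Transformed code:
def proc(offset):
    for offset in total:
        total = limit
    total = 28 - limit
    limit = limit < 11 and 11 >= idx and (idx > total)
    offset = total // total % idx[40]
    if 26 < idx and idx > 3:
        idx = total - 14
    return idx

5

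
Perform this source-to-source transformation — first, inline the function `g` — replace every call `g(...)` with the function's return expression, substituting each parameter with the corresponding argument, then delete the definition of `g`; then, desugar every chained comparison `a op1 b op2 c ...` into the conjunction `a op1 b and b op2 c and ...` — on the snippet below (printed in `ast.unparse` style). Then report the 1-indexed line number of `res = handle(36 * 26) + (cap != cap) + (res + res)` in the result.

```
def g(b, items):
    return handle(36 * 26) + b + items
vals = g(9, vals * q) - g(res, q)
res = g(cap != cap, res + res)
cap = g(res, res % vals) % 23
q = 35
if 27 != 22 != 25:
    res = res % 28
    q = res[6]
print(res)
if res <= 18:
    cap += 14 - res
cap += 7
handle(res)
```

2

Transformed code:
vals = handle(36 * 26) + 9 + vals * q - (handle(36 * 26) + res + q)
res = handle(36 * 26) + (cap != cap) + (res + res)
cap = (handle(36 * 26) + res + res % vals) % 23
q = 35
if 27 != 22 and 22 != 25:
    res = res % 28
    q = res[6]
print(res)
if res <= 18:
    cap += 14 - res
cap += 7
handle(res)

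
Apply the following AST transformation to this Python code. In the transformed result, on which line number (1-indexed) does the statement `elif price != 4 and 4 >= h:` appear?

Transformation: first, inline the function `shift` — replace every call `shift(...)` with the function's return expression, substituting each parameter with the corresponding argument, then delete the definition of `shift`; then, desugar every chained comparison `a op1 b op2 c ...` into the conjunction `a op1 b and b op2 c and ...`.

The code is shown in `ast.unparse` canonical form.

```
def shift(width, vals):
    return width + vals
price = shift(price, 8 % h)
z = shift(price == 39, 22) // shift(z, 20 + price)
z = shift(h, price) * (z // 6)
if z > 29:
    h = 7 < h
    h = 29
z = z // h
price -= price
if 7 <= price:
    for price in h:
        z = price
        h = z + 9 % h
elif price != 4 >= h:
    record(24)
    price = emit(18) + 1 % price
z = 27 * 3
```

Transformed code:
price = price + 8 % h
z = ((price == 39) + 22) // (z + (20 + price))
z = (h + price) * (z // 6)
if z > 29:
    h = 7 < h
    h = 29
z = z // h
price -= price
if 7 <= price:
    for price in h:
        z = price
        h = z + 9 % h
elif price != 4 and 4 >= h:
    record(24)
    price = emit(18) + 1 % price
z = 27 * 3

13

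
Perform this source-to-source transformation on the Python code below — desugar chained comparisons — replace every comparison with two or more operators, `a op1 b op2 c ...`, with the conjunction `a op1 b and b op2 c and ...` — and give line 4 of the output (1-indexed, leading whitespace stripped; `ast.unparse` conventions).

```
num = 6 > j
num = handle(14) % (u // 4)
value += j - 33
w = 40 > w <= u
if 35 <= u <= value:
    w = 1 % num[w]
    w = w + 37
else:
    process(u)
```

w = 40 > w and w <= u

Transformed code:
num = 6 > j
num = handle(14) % (u // 4)
value += j - 33
w = 40 > w and w <= u
if 35 <= u and u <= value:
    w = 1 % num[w]
    w = w + 37
else:
    process(u)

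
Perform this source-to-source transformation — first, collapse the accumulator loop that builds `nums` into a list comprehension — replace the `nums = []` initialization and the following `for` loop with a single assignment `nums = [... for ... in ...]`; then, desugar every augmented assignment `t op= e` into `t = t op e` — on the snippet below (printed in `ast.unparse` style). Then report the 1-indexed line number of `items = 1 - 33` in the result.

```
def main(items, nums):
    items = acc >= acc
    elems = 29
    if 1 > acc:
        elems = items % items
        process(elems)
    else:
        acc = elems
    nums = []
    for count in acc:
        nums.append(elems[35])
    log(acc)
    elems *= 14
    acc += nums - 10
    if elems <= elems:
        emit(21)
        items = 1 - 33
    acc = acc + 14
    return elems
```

Transformed code:
def main(items, nums):
    items = acc >= acc
    elems = 29
    if 1 > acc:
        elems = items % items
        process(elems)
    else:
        acc = elems
    nums = [elems[35] for count in acc]
    log(acc)
    elems = elems * 14
    acc = acc + (nums - 10)
    if elems <= elems:
        emit(21)
        items = 1 - 33
    acc = acc + 14
    return elems

15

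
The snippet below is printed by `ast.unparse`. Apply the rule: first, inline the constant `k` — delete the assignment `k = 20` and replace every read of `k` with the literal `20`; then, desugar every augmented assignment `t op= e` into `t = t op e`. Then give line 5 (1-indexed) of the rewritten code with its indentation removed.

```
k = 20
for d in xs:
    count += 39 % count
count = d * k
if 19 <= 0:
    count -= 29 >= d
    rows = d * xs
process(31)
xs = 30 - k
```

count = count - (29 >= d)

Transformed code:
for d in xs:
    count = count + 39 % count
count = d * 20
if 19 <= 0:
    count = count - (29 >= d)
    rows = d * xs
process(31)
xs = 30 - 20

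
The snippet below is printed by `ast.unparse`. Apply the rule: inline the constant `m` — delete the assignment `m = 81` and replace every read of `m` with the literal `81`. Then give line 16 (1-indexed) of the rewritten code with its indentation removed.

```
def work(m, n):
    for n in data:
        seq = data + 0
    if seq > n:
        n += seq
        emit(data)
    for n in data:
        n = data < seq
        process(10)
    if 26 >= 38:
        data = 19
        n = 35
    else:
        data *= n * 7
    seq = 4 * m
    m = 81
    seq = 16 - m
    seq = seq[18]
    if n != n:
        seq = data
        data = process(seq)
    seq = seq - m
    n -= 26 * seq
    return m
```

seq = 16 - 81

Transformed code:
def work(m, n):
    for n in data:
        seq = data + 0
    if seq > n:
        n += seq
        emit(data)
    for n in data:
        n = data < seq
        process(10)
    if 26 >= 38:
        data = 19
        n = 35
    else:
        data *= n * 7
    seq = 4 * 81
    seq = 16 - 81
    seq = seq[18]
    if n != n:
        seq = data
        data = process(seq)
    seq = seq - 81
    n -= 26 * seq
    return 81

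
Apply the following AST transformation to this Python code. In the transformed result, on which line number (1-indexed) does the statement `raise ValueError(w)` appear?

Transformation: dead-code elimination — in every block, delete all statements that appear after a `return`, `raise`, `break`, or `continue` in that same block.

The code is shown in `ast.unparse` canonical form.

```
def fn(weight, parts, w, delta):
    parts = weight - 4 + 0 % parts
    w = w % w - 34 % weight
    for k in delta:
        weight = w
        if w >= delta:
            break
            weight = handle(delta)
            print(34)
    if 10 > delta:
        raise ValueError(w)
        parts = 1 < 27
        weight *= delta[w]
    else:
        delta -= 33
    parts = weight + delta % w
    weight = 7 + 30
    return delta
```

Transformed code:
def fn(weight, parts, w, delta):
    parts = weight - 4 + 0 % parts
    w = w % w - 34 % weight
    for k in delta:
        weight = w
        if w >= delta:
            break
    if 10 > delta:
        raise ValueError(w)
    else:
        delta -= 33
    parts = weight + delta % w
    weight = 7 + 30
    return delta

9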